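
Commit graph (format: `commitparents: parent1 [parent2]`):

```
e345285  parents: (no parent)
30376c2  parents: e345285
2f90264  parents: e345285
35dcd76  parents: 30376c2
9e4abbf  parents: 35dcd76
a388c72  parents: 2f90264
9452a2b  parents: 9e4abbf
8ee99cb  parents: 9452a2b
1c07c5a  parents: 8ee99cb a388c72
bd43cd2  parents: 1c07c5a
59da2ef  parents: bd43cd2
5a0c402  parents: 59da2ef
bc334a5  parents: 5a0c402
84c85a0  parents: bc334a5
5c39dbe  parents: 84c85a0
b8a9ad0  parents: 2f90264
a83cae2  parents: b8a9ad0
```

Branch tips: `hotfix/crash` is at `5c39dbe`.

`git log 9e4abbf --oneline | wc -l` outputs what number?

Walking parent pointers from 9e4abbf: reachable set = {30376c2, 35dcd76, 9e4abbf, e345285}.
That is 4 commits.

4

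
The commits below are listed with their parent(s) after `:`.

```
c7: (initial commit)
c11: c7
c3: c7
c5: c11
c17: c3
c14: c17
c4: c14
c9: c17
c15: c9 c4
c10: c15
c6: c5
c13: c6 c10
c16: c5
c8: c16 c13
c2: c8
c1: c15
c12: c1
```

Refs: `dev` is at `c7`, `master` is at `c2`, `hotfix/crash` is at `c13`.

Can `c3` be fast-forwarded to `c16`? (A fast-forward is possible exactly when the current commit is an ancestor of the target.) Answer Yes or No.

A fast-forward from c3 to c16 is possible iff c3 is an ancestor of c16.
Ancestors of c16: {c11, c16, c5, c7}.
c3 is not among them, so fast-forward is not possible.

No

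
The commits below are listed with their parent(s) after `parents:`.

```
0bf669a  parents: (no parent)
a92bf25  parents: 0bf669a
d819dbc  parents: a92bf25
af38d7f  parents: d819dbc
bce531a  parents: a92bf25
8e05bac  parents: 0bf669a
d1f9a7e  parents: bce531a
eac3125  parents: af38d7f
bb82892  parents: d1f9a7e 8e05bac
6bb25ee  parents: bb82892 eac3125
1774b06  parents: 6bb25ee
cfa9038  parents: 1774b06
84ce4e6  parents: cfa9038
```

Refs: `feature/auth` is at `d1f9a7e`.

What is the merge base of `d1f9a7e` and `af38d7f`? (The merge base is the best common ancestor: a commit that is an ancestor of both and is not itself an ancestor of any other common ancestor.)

Ancestors of d1f9a7e: {0bf669a, a92bf25, bce531a, d1f9a7e}.
Ancestors of af38d7f: {0bf669a, a92bf25, af38d7f, d819dbc}.
Common ancestors: {0bf669a, a92bf25}.
Among these, a92bf25 is not an ancestor of any other common ancestor — it is the merge base.

a92bf25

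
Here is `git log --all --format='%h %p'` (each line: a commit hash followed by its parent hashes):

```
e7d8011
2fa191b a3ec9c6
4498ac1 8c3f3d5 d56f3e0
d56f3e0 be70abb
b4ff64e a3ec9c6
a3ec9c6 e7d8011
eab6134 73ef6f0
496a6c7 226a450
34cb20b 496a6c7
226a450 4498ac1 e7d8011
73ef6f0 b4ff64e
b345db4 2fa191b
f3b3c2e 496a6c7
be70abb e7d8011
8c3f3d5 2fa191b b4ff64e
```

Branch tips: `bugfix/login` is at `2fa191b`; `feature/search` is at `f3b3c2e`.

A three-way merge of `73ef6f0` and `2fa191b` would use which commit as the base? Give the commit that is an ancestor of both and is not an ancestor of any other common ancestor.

Ancestors of 73ef6f0: {73ef6f0, a3ec9c6, b4ff64e, e7d8011}.
Ancestors of 2fa191b: {2fa191b, a3ec9c6, e7d8011}.
Common ancestors: {a3ec9c6, e7d8011}.
Among these, a3ec9c6 is not an ancestor of any other common ancestor — it is the merge base.

a3ec9c6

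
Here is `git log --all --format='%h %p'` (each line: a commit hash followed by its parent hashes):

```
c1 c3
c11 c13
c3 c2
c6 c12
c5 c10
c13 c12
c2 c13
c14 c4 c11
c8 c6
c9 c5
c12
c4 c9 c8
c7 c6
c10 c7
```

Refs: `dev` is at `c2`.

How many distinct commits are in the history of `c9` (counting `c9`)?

Walking parent pointers from c9: reachable set = {c10, c12, c5, c6, c7, c9}.
That is 6 commits.

6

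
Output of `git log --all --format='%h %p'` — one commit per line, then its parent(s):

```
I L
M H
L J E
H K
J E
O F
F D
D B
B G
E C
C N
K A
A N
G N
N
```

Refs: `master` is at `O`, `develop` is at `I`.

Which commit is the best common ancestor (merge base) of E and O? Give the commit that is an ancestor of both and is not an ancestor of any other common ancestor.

Ancestors of E: {C, E, N}.
Ancestors of O: {B, D, F, G, N, O}.
Common ancestors: {N}.
The only common ancestor is N, so it is the merge base.

N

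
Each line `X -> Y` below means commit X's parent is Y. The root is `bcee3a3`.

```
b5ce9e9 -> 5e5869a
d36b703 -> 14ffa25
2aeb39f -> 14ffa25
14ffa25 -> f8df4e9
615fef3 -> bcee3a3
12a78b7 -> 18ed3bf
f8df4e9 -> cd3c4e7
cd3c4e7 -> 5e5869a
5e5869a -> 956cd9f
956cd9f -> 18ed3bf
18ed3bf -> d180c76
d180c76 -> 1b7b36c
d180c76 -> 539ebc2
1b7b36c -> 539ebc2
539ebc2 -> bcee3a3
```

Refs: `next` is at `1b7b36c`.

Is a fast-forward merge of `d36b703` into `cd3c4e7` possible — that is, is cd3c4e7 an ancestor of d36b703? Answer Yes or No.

Yes

A fast-forward from cd3c4e7 to d36b703 is possible iff cd3c4e7 is an ancestor of d36b703.
Ancestors of d36b703: {14ffa25, 18ed3bf, 1b7b36c, 539ebc2, 5e5869a, 956cd9f, bcee3a3, cd3c4e7, d180c76, d36b703, f8df4e9}.
cd3c4e7 is among them, so fast-forward is possible.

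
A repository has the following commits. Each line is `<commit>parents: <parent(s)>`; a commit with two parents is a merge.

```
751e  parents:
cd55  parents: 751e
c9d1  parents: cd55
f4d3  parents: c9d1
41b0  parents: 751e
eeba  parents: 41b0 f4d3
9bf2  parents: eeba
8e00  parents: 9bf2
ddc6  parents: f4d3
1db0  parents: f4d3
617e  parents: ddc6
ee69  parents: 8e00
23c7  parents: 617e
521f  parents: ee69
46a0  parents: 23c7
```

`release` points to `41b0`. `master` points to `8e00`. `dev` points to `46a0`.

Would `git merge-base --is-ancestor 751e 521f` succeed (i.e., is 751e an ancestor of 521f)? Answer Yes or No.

Ancestors of 521f (commits reachable by following parents): {41b0, 521f, 751e, 8e00, 9bf2, c9d1, cd55, ee69, eeba, f4d3}.
751e is in that set, so it is an ancestor of 521f.

Yes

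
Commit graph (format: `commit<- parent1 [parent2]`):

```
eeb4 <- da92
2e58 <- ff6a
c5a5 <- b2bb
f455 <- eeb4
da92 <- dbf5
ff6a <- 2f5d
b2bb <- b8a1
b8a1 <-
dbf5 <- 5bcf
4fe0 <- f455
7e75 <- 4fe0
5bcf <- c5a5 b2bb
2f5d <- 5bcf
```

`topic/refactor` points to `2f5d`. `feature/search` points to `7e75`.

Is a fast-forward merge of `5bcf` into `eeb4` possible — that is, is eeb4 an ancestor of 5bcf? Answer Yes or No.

No

A fast-forward from eeb4 to 5bcf is possible iff eeb4 is an ancestor of 5bcf.
Ancestors of 5bcf: {5bcf, b2bb, b8a1, c5a5}.
eeb4 is not among them, so fast-forward is not possible.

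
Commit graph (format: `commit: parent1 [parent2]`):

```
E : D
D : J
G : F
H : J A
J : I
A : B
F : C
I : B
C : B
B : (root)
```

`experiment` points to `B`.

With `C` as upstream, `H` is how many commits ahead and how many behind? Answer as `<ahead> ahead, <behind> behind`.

4 ahead, 1 behind

Reachable from H: {A, B, H, I, J}.
Reachable from C: {B, C}.
Only in H's history (ahead): {A, H, I, J} — 4.
Only in C's history (behind): {C} — 1.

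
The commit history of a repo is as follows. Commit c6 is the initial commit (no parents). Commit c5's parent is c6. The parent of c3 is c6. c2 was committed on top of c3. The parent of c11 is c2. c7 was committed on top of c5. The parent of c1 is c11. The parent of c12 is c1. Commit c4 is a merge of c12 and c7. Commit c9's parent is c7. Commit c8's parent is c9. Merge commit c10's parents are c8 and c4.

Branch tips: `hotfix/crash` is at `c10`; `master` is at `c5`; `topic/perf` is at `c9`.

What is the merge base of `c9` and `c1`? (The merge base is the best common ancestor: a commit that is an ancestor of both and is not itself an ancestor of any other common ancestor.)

c6

Ancestors of c9: {c5, c6, c7, c9}.
Ancestors of c1: {c1, c11, c2, c3, c6}.
Common ancestors: {c6}.
The only common ancestor is c6, so it is the merge base.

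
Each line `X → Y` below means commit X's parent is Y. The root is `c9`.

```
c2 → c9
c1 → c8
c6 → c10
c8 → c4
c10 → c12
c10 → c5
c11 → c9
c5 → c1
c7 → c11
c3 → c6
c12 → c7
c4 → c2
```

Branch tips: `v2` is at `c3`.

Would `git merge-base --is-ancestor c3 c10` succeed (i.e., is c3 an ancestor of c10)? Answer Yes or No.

No

Ancestors of c10: {c1, c10, c11, c12, c2, c4, c5, c7, c8, c9}.
c3 is not in that set, so it is not an ancestor of c10.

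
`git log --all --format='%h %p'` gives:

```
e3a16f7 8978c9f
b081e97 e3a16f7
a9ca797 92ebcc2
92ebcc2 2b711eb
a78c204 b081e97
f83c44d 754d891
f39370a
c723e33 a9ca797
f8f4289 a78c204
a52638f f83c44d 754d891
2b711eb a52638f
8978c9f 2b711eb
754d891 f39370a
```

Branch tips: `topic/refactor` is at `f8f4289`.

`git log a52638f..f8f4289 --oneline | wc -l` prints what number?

Reachable from f8f4289: {2b711eb, 754d891, 8978c9f, a52638f, a78c204, b081e97, e3a16f7, f39370a, f83c44d, f8f4289}.
Reachable from a52638f: {754d891, a52638f, f39370a, f83c44d}.
In f8f4289's history but not a52638f's: {2b711eb, 8978c9f, a78c204, b081e97, e3a16f7, f8f4289} — 6 commits.

6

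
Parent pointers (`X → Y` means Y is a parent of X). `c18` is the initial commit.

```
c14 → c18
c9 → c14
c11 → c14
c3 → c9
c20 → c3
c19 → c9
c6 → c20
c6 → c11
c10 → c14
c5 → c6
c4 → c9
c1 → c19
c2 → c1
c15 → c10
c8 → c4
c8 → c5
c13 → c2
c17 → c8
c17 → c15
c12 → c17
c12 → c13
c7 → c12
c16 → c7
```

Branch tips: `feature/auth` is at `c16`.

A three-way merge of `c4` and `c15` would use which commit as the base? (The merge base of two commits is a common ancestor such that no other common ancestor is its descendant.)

Ancestors of c4: {c14, c18, c4, c9}.
Ancestors of c15: {c10, c14, c15, c18}.
Common ancestors: {c14, c18}.
Among these, c14 is not an ancestor of any other common ancestor — it is the merge base.

c14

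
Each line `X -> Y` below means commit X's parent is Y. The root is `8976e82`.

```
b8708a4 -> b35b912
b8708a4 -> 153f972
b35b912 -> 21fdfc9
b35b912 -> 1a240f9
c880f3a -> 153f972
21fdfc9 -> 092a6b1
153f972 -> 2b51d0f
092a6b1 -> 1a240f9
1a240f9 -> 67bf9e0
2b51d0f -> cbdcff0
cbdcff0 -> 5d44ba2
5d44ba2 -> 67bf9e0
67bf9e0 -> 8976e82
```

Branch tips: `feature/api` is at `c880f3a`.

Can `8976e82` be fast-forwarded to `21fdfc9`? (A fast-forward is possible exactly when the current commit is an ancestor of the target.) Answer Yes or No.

A fast-forward from 8976e82 to 21fdfc9 is possible iff 8976e82 is an ancestor of 21fdfc9.
Ancestors of 21fdfc9: {092a6b1, 1a240f9, 21fdfc9, 67bf9e0, 8976e82}.
8976e82 is among them, so fast-forward is possible.

Yes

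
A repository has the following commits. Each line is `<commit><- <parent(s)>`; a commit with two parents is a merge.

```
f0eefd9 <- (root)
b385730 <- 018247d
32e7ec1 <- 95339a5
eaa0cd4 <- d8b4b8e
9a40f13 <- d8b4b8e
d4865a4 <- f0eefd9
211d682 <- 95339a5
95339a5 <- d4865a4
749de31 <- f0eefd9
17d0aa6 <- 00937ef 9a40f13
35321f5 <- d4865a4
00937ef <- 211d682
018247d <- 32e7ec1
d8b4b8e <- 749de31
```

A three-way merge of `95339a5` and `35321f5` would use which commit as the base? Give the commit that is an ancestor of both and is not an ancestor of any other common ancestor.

Ancestors of 95339a5: {95339a5, d4865a4, f0eefd9}.
Ancestors of 35321f5: {35321f5, d4865a4, f0eefd9}.
Common ancestors: {d4865a4, f0eefd9}.
Among these, d4865a4 is not an ancestor of any other common ancestor — it is the merge base.

d4865a4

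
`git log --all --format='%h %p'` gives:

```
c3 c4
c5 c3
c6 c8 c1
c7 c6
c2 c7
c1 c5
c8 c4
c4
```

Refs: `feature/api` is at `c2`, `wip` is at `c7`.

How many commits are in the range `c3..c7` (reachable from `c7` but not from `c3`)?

Reachable from c7: {c1, c3, c4, c5, c6, c7, c8}.
Reachable from c3: {c3, c4}.
In c7's history but not c3's: {c1, c5, c6, c7, c8} — 5 commits.

5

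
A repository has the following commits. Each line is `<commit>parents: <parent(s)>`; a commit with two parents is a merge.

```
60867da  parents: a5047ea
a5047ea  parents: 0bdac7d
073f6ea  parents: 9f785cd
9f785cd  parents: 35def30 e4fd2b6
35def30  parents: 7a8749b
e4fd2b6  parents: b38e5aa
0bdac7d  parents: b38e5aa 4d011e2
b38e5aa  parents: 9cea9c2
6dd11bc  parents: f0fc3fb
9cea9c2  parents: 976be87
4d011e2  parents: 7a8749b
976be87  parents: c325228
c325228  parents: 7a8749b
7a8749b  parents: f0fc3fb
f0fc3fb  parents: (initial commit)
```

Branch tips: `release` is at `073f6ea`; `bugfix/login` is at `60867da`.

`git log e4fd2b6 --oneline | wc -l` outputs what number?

7

Walking parent pointers from e4fd2b6: reachable set = {7a8749b, 976be87, 9cea9c2, b38e5aa, c325228, e4fd2b6, f0fc3fb}.
That is 7 commits.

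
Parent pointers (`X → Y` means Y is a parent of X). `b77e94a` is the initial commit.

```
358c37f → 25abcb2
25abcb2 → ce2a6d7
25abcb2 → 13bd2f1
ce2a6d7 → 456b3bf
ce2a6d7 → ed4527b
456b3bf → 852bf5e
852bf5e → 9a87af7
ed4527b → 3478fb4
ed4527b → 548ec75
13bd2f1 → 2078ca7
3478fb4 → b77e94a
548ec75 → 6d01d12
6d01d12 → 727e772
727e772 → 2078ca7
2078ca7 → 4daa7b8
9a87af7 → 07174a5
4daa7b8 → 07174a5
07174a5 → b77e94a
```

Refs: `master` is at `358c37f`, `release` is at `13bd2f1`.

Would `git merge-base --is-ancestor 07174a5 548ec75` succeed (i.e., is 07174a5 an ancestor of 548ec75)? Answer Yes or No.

Yes

Ancestors of 548ec75 (commits reachable by following parents): {07174a5, 2078ca7, 4daa7b8, 548ec75, 6d01d12, 727e772, b77e94a}.
07174a5 is in that set, so it is an ancestor of 548ec75.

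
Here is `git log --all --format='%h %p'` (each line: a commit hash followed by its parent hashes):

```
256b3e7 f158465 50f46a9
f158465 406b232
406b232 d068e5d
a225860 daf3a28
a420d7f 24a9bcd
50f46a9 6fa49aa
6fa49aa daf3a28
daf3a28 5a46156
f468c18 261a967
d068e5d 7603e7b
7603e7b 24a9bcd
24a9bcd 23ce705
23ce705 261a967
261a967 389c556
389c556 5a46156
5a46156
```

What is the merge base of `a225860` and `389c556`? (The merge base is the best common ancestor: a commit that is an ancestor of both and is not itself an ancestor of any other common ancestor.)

5a46156

Ancestors of a225860: {5a46156, a225860, daf3a28}.
Ancestors of 389c556: {389c556, 5a46156}.
Common ancestors: {5a46156}.
The only common ancestor is 5a46156, so it is the merge base.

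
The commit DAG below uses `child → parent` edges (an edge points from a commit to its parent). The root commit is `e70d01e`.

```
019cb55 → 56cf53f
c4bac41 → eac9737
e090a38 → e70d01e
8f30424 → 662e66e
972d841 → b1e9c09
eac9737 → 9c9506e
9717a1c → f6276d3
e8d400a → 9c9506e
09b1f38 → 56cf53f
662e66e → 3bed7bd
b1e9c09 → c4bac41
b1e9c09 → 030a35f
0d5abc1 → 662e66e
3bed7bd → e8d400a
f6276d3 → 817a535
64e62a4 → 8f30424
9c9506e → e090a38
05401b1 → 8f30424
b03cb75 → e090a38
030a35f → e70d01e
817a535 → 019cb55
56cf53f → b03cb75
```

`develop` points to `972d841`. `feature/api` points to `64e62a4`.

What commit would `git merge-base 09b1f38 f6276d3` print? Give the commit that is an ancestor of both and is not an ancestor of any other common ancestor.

56cf53f

Ancestors of 09b1f38: {09b1f38, 56cf53f, b03cb75, e090a38, e70d01e}.
Ancestors of f6276d3: {019cb55, 56cf53f, 817a535, b03cb75, e090a38, e70d01e, f6276d3}.
Common ancestors: {56cf53f, b03cb75, e090a38, e70d01e}.
Among these, 56cf53f is not an ancestor of any other common ancestor — it is the merge base.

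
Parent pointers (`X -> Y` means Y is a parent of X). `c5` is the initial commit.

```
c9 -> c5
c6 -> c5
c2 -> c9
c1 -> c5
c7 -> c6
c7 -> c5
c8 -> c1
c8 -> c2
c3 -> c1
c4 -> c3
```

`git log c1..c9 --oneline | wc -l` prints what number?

1

Reachable from c9: {c5, c9}.
Reachable from c1: {c1, c5}.
In c9's history but not c1's: {c9} — 1 commit.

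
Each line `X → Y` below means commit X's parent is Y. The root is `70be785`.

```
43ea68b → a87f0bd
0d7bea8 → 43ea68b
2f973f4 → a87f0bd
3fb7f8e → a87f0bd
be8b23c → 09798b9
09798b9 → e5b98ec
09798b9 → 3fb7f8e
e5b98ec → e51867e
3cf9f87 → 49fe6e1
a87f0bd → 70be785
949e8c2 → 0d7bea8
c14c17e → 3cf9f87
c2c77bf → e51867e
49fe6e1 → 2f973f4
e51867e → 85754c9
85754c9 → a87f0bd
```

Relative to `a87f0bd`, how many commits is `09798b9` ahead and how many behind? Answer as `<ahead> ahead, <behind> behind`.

5 ahead, 0 behind

Reachable from 09798b9: {09798b9, 3fb7f8e, 70be785, 85754c9, a87f0bd, e51867e, e5b98ec}.
Reachable from a87f0bd: {70be785, a87f0bd}.
Only in 09798b9's history (ahead): {09798b9, 3fb7f8e, 85754c9, e51867e, e5b98ec} — 5.
Only in a87f0bd's history (behind): {} — 0.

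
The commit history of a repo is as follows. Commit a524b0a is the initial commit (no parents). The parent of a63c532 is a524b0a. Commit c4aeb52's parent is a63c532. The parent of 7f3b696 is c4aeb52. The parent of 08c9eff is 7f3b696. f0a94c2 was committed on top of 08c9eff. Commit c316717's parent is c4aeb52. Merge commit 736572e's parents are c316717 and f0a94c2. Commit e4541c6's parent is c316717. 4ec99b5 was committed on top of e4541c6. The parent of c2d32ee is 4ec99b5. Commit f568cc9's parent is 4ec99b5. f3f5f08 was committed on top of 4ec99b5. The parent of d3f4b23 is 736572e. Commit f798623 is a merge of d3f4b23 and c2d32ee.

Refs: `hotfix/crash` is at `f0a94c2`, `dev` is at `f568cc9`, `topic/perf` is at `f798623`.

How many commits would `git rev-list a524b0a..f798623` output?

12

Reachable from f798623: {08c9eff, 4ec99b5, 736572e, 7f3b696, a524b0a, a63c532, c2d32ee, c316717, c4aeb52, d3f4b23, e4541c6, f0a94c2, f798623}.
Reachable from a524b0a: {a524b0a}.
In f798623's history but not a524b0a's: {08c9eff, 4ec99b5, 736572e, 7f3b696, a63c532, c2d32ee, c316717, c4aeb52, d3f4b23, e4541c6, f0a94c2, f798623} — 12 commits.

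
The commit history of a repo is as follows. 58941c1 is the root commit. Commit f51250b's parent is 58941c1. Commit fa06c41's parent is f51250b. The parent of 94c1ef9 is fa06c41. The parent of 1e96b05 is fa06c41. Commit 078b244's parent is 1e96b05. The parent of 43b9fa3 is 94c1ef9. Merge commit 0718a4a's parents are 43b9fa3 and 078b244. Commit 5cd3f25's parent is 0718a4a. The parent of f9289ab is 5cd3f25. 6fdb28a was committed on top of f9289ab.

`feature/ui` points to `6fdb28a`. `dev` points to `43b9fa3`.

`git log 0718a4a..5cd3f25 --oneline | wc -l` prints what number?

Reachable from 5cd3f25: {0718a4a, 078b244, 1e96b05, 43b9fa3, 58941c1, 5cd3f25, 94c1ef9, f51250b, fa06c41}.
Reachable from 0718a4a: {0718a4a, 078b244, 1e96b05, 43b9fa3, 58941c1, 94c1ef9, f51250b, fa06c41}.
In 5cd3f25's history but not 0718a4a's: {5cd3f25} — 1 commit.

1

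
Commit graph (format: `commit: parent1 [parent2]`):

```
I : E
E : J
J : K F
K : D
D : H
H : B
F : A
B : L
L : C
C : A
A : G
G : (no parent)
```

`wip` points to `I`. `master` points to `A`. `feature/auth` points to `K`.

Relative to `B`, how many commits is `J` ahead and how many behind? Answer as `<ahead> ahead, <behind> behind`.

5 ahead, 0 behind

Reachable from J: {A, B, C, D, F, G, H, J, K, L}.
Reachable from B: {A, B, C, G, L}.
Only in J's history (ahead): {D, F, H, J, K} — 5.
Only in B's history (behind): {} — 0.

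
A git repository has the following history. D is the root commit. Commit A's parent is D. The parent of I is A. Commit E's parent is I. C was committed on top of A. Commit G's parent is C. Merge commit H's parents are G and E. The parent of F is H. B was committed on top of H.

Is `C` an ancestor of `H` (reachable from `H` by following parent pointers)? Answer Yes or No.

Yes

Ancestors of H (commits reachable by following parents): {A, C, D, E, G, H, I}.
C is in that set, so it is an ancestor of H.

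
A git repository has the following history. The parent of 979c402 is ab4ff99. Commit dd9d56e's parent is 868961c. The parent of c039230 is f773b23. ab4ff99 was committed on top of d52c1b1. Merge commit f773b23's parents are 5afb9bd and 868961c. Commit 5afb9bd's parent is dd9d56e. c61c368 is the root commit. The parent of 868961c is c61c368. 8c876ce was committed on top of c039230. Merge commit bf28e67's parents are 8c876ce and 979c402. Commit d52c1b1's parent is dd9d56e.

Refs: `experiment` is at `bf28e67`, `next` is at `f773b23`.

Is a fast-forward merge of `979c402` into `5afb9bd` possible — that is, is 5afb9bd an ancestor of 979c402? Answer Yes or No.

A fast-forward from 5afb9bd to 979c402 is possible iff 5afb9bd is an ancestor of 979c402.
Ancestors of 979c402: {868961c, 979c402, ab4ff99, c61c368, d52c1b1, dd9d56e}.
5afb9bd is not among them, so fast-forward is not possible.

No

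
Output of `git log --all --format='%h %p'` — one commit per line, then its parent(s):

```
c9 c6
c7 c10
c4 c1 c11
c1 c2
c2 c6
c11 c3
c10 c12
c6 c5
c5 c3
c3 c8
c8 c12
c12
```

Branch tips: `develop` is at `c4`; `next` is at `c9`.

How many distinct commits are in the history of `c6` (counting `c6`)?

5

Walking parent pointers from c6: reachable set = {c12, c3, c5, c6, c8}.
That is 5 commits.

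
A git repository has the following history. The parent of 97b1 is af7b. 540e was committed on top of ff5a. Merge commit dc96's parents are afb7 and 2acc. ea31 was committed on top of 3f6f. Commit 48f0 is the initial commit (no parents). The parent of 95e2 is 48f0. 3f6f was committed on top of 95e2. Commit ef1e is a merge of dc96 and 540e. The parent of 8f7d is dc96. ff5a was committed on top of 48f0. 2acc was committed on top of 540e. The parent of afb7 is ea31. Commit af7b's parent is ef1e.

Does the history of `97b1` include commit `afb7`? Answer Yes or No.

Yes

Ancestors of 97b1 (commits reachable by following parents): {2acc, 3f6f, 48f0, 540e, 95e2, 97b1, af7b, afb7, dc96, ea31, ef1e, ff5a}.
afb7 is in that set, so it is an ancestor of 97b1.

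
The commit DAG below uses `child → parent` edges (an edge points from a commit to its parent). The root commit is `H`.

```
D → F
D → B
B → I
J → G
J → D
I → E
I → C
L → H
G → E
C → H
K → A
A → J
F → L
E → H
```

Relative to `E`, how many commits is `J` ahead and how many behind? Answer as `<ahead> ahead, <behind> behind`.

8 ahead, 0 behind

Reachable from J: {B, C, D, E, F, G, H, I, J, L}.
Reachable from E: {E, H}.
Only in J's history (ahead): {B, C, D, F, G, I, J, L} — 8.
Only in E's history (behind): {} — 0.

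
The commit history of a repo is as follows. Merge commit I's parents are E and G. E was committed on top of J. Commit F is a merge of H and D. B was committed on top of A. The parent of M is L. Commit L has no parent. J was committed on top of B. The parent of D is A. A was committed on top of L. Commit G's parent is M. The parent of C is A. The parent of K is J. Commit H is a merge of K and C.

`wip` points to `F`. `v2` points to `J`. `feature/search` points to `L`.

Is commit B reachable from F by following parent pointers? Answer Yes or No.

Yes

Ancestors of F (commits reachable by following parents): {A, B, C, D, F, H, J, K, L}.
B is in that set, so it is an ancestor of F.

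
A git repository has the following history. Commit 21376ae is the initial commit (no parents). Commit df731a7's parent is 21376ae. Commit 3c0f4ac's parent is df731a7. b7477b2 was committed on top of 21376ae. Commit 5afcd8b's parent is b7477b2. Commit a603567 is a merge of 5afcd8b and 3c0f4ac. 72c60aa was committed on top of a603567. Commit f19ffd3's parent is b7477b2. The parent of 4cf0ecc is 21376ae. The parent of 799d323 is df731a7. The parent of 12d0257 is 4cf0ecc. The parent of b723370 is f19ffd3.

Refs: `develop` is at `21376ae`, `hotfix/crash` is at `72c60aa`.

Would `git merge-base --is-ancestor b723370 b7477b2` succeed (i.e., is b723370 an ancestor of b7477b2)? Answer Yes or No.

No

Ancestors of b7477b2: {21376ae, b7477b2}.
b723370 is not in that set, so it is not an ancestor of b7477b2.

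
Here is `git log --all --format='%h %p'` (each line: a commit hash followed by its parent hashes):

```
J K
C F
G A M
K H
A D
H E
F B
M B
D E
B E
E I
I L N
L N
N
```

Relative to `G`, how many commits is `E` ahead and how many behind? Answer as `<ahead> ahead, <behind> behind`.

Reachable from E: {E, I, L, N}.
Reachable from G: {A, B, D, E, G, I, L, M, N}.
Only in E's history (ahead): {} — 0.
Only in G's history (behind): {A, B, D, G, M} — 5.

0 ahead, 5 behind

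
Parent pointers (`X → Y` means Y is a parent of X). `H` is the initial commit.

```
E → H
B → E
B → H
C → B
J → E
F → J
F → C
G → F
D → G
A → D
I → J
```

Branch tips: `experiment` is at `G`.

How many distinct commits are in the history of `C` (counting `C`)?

Walking parent pointers from C: reachable set = {B, C, E, H}.
That is 4 commits.

4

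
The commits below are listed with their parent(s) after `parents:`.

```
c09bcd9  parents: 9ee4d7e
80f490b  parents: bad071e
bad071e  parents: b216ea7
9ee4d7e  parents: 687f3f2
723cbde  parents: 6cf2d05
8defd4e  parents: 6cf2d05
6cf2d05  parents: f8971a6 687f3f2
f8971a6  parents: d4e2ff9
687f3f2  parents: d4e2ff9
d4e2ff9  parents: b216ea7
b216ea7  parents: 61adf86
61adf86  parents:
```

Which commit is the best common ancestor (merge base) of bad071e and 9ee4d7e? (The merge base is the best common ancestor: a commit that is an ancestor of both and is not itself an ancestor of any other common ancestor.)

Ancestors of bad071e: {61adf86, b216ea7, bad071e}.
Ancestors of 9ee4d7e: {61adf86, 687f3f2, 9ee4d7e, b216ea7, d4e2ff9}.
Common ancestors: {61adf86, b216ea7}.
Among these, b216ea7 is not an ancestor of any other common ancestor — it is the merge base.

b216ea7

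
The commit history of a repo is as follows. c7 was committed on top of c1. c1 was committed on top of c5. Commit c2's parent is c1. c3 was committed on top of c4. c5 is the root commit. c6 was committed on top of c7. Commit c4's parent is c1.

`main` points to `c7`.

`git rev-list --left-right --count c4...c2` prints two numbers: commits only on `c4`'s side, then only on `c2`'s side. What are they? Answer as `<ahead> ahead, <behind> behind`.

Reachable from c4: {c1, c4, c5}.
Reachable from c2: {c1, c2, c5}.
Only in c4's history (ahead): {c4} — 1.
Only in c2's history (behind): {c2} — 1.

1 ahead, 1 behind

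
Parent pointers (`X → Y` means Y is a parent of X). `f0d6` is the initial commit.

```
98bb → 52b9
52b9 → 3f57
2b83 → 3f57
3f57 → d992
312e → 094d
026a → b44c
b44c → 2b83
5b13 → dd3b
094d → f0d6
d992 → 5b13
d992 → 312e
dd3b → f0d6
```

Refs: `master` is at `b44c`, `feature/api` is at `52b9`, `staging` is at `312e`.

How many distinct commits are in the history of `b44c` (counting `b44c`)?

9

Walking parent pointers from b44c: reachable set = {094d, 2b83, 312e, 3f57, 5b13, b44c, d992, dd3b, f0d6}.
That is 9 commits.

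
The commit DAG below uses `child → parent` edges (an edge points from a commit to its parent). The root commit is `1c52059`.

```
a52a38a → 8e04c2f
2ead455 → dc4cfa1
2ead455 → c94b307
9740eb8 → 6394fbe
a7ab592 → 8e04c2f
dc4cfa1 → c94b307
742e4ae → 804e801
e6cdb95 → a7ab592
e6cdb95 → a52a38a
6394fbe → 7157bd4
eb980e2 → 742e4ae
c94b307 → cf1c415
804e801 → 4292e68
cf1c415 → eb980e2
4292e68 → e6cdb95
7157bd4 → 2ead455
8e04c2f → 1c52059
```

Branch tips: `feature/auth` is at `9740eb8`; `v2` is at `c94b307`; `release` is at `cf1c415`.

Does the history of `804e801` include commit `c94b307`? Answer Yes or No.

Ancestors of 804e801: {1c52059, 4292e68, 804e801, 8e04c2f, a52a38a, a7ab592, e6cdb95}.
c94b307 is not in that set, so it is not an ancestor of 804e801.

No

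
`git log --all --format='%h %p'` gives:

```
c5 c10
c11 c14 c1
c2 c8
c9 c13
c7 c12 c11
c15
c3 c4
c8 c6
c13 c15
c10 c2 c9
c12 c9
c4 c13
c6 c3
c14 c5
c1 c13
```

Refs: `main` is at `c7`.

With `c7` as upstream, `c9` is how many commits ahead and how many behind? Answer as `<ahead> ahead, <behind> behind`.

0 ahead, 12 behind

Reachable from c9: {c13, c15, c9}.
Reachable from c7: {c1, c10, c11, c12, c13, c14, c15, c2, c3, c4, c5, c6, c7, c8, c9}.
Only in c9's history (ahead): {} — 0.
Only in c7's history (behind): {c1, c10, c11, c12, c14, c2, c3, c4, c5, c6, c7, c8} — 12.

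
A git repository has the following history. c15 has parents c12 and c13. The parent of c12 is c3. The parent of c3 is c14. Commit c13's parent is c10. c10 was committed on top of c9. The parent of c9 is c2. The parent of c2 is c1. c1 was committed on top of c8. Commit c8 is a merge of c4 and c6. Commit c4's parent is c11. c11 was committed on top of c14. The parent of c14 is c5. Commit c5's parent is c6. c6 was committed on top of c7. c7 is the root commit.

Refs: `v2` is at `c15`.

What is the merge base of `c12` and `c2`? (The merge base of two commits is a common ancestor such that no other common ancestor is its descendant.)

c14

Ancestors of c12: {c12, c14, c3, c5, c6, c7}.
Ancestors of c2: {c1, c11, c14, c2, c4, c5, c6, c7, c8}.
Common ancestors: {c14, c5, c6, c7}.
Among these, c14 is not an ancestor of any other common ancestor — it is the merge base.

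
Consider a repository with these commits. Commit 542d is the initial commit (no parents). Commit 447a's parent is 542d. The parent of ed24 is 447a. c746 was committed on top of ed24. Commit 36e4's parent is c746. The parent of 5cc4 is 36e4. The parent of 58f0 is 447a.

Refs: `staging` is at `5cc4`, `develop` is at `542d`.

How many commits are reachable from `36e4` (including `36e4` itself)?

Walking parent pointers from 36e4: reachable set = {36e4, 447a, 542d, c746, ed24}.
That is 5 commits.

5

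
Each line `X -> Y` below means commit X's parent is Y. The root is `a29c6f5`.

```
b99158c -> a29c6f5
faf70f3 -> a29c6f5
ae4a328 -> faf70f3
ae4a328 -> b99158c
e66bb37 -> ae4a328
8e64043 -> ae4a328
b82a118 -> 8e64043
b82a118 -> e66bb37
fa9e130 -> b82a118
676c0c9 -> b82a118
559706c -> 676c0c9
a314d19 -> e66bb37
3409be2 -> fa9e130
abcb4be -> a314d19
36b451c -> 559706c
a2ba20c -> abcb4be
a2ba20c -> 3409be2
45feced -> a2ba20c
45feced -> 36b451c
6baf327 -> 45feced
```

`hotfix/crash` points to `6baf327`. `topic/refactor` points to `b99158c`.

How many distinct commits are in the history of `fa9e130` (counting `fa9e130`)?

8

Walking parent pointers from fa9e130: reachable set = {8e64043, a29c6f5, ae4a328, b82a118, b99158c, e66bb37, fa9e130, faf70f3}.
That is 8 commits.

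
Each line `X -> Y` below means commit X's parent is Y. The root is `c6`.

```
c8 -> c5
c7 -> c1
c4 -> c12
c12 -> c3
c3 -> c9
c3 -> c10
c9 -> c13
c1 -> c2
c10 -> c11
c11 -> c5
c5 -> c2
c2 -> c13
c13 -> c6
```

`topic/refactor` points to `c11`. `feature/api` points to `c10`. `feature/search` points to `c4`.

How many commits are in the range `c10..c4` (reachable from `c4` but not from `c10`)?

4

Reachable from c4: {c10, c11, c12, c13, c2, c3, c4, c5, c6, c9}.
Reachable from c10: {c10, c11, c13, c2, c5, c6}.
In c4's history but not c10's: {c12, c3, c4, c9} — 4 commits.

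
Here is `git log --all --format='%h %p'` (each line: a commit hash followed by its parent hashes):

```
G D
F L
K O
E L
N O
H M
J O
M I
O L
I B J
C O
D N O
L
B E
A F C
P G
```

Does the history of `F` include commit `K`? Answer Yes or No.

No

Ancestors of F: {F, L}.
K is not in that set, so it is not an ancestor of F.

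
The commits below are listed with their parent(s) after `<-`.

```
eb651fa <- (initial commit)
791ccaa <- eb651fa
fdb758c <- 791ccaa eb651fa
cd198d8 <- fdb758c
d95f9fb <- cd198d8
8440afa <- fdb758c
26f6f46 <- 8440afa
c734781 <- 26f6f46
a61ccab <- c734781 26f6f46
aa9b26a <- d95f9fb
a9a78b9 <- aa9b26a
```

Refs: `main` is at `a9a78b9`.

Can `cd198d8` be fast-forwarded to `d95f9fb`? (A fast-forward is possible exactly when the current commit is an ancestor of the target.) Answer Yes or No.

Yes

A fast-forward from cd198d8 to d95f9fb is possible iff cd198d8 is an ancestor of d95f9fb.
Ancestors of d95f9fb: {791ccaa, cd198d8, d95f9fb, eb651fa, fdb758c}.
cd198d8 is among them, so fast-forward is possible.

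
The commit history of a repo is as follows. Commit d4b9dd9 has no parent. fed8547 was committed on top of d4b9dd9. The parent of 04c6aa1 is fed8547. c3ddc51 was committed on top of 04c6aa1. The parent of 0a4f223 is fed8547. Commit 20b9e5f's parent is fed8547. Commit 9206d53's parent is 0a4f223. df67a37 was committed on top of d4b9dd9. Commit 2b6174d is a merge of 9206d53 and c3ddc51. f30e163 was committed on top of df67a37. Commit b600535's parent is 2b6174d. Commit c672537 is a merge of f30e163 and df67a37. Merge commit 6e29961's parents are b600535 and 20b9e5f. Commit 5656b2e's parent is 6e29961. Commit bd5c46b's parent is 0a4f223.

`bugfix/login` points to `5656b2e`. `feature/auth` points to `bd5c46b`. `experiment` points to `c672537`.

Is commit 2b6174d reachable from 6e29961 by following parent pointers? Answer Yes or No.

Yes

Ancestors of 6e29961 (commits reachable by following parents): {04c6aa1, 0a4f223, 20b9e5f, 2b6174d, 6e29961, 9206d53, b600535, c3ddc51, d4b9dd9, fed8547}.
2b6174d is in that set, so it is an ancestor of 6e29961.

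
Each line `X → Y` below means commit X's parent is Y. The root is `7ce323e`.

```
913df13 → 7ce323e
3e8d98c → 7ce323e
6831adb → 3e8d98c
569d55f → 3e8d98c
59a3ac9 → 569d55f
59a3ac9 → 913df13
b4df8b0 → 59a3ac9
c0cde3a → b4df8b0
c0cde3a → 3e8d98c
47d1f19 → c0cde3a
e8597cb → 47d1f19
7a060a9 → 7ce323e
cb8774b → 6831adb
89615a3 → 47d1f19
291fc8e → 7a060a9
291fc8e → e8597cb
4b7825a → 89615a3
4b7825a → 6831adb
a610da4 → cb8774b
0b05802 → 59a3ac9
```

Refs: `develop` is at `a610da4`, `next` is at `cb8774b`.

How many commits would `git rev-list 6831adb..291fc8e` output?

9

Reachable from 291fc8e: {291fc8e, 3e8d98c, 47d1f19, 569d55f, 59a3ac9, 7a060a9, 7ce323e, 913df13, b4df8b0, c0cde3a, e8597cb}.
Reachable from 6831adb: {3e8d98c, 6831adb, 7ce323e}.
In 291fc8e's history but not 6831adb's: {291fc8e, 47d1f19, 569d55f, 59a3ac9, 7a060a9, 913df13, b4df8b0, c0cde3a, e8597cb} — 9 commits.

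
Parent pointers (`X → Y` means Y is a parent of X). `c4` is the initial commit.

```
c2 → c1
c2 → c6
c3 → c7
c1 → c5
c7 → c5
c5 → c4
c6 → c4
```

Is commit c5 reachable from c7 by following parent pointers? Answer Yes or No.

Yes

Ancestors of c7 (commits reachable by following parents): {c4, c5, c7}.
c5 is in that set, so it is an ancestor of c7.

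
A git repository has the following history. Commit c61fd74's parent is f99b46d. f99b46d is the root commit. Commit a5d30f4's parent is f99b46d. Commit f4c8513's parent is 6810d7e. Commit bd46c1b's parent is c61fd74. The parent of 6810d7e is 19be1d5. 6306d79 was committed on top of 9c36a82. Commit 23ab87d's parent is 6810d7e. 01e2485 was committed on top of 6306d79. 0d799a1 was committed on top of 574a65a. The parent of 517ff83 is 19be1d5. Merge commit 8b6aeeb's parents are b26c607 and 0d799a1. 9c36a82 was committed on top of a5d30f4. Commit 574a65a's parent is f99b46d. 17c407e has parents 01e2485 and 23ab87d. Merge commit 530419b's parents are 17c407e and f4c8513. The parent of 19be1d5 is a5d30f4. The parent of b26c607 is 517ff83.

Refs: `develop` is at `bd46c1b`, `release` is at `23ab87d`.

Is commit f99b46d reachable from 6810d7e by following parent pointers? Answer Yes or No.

Ancestors of 6810d7e (commits reachable by following parents): {19be1d5, 6810d7e, a5d30f4, f99b46d}.
f99b46d is in that set, so it is an ancestor of 6810d7e.

Yes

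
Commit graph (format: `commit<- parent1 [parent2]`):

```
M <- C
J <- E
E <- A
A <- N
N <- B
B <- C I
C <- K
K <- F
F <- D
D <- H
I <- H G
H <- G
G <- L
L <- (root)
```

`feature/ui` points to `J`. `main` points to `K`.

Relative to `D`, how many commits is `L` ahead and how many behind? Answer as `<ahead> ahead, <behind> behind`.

Reachable from L: {L}.
Reachable from D: {D, G, H, L}.
Only in L's history (ahead): {} — 0.
Only in D's history (behind): {D, G, H} — 3.

0 ahead, 3 behind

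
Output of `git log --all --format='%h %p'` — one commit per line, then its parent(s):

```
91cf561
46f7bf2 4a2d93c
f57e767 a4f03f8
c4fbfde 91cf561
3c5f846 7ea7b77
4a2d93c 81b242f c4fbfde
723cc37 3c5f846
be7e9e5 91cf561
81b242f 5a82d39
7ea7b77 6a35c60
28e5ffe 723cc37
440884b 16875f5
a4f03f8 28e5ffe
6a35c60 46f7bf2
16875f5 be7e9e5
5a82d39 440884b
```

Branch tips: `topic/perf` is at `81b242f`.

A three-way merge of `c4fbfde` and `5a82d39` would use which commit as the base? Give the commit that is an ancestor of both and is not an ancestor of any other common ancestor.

Ancestors of c4fbfde: {91cf561, c4fbfde}.
Ancestors of 5a82d39: {16875f5, 440884b, 5a82d39, 91cf561, be7e9e5}.
Common ancestors: {91cf561}.
The only common ancestor is 91cf561, so it is the merge base.

91cf561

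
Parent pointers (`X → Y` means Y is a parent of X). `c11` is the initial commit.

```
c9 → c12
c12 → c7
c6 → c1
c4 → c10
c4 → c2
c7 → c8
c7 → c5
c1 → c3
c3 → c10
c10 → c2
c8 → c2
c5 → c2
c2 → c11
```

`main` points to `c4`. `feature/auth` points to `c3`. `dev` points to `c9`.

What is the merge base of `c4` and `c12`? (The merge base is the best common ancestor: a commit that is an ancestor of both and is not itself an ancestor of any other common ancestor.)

Ancestors of c4: {c10, c11, c2, c4}.
Ancestors of c12: {c11, c12, c2, c5, c7, c8}.
Common ancestors: {c11, c2}.
Among these, c2 is not an ancestor of any other common ancestor — it is the merge base.

c2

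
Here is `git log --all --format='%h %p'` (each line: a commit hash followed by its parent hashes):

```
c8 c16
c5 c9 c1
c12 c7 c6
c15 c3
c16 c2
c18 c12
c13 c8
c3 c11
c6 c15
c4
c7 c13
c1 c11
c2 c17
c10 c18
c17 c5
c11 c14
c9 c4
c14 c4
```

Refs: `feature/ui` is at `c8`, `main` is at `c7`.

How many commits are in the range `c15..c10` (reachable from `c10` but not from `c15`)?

13

Reachable from c10: {c1, c10, c11, c12, c13, c14, c15, c16, c17, c18, c2, c3, c4, c5, c6, c7, c8, c9}.
Reachable from c15: {c11, c14, c15, c3, c4}.
In c10's history but not c15's: {c1, c10, c12, c13, c16, c17, c18, c2, c5, c6, c7, c8, c9} — 13 commits.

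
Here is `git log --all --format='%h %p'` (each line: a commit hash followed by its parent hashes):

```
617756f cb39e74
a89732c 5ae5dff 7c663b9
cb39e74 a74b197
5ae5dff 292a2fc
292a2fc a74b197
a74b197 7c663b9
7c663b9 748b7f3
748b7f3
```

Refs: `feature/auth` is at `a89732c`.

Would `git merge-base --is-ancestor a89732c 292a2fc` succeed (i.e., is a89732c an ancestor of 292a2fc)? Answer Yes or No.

Ancestors of 292a2fc: {292a2fc, 748b7f3, 7c663b9, a74b197}.
a89732c is not in that set, so it is not an ancestor of 292a2fc.

No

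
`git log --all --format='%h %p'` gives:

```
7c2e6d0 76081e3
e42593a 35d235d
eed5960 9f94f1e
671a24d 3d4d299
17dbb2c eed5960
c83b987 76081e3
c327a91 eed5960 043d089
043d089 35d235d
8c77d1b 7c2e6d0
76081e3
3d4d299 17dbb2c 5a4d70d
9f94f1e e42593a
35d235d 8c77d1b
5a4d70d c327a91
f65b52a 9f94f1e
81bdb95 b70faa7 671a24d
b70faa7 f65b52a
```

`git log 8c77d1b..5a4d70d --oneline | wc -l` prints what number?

Reachable from 5a4d70d: {043d089, 35d235d, 5a4d70d, 76081e3, 7c2e6d0, 8c77d1b, 9f94f1e, c327a91, e42593a, eed5960}.
Reachable from 8c77d1b: {76081e3, 7c2e6d0, 8c77d1b}.
In 5a4d70d's history but not 8c77d1b's: {043d089, 35d235d, 5a4d70d, 9f94f1e, c327a91, e42593a, eed5960} — 7 commits.

7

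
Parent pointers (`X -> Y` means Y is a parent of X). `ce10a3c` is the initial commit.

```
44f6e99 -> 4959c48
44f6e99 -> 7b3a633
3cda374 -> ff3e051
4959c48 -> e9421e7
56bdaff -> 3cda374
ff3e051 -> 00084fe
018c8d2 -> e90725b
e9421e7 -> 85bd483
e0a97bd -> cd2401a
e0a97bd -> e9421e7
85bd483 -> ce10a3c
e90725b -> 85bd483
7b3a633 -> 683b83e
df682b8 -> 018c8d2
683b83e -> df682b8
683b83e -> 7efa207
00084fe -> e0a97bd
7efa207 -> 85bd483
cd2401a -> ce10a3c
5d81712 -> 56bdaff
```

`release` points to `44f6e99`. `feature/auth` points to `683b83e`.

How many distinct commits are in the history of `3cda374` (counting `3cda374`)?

8

Walking parent pointers from 3cda374: reachable set = {00084fe, 3cda374, 85bd483, cd2401a, ce10a3c, e0a97bd, e9421e7, ff3e051}.
That is 8 commits.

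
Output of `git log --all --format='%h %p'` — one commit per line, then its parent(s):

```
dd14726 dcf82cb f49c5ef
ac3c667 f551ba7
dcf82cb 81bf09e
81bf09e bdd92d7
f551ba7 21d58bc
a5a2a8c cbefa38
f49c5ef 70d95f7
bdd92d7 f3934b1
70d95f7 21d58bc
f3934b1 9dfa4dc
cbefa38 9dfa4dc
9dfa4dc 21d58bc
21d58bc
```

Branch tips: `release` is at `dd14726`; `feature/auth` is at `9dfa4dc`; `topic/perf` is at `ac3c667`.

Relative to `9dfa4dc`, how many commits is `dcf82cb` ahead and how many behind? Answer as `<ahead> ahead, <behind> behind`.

4 ahead, 0 behind

Reachable from dcf82cb: {21d58bc, 81bf09e, 9dfa4dc, bdd92d7, dcf82cb, f3934b1}.
Reachable from 9dfa4dc: {21d58bc, 9dfa4dc}.
Only in dcf82cb's history (ahead): {81bf09e, bdd92d7, dcf82cb, f3934b1} — 4.
Only in 9dfa4dc's history (behind): {} — 0.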